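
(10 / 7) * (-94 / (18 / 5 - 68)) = 2350 / 1127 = 2.09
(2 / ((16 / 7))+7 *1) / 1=63 / 8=7.88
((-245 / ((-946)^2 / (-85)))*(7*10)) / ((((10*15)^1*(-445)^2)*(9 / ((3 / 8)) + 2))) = 5831 / 2764565558040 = 0.00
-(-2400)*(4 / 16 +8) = 19800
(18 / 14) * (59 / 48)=177 / 112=1.58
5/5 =1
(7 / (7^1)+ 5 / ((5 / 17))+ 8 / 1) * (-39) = -1014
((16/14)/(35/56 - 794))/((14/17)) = -544/311003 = -0.00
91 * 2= 182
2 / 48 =0.04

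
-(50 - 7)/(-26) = 43/26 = 1.65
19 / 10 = 1.90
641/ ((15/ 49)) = 31409/ 15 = 2093.93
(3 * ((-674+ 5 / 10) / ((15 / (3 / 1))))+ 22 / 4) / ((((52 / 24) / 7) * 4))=-41853 / 130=-321.95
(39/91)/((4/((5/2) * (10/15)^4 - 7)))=-527/756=-0.70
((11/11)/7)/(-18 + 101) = 1/581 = 0.00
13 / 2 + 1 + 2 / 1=19 / 2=9.50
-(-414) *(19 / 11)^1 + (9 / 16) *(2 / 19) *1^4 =1195731 / 1672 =715.15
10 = 10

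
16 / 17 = 0.94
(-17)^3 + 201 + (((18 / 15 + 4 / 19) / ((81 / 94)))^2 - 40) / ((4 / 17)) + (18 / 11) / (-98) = -155450119877123 / 31915820475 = -4870.63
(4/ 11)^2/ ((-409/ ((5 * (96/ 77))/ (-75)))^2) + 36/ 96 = 9000667250747/ 24001778985800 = 0.38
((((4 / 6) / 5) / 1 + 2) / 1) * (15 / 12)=8 / 3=2.67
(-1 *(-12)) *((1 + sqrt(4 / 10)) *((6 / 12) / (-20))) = -3 / 10 - 3 *sqrt(10) / 50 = -0.49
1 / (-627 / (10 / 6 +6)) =-0.01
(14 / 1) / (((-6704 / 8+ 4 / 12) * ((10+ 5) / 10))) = -4 / 359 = -0.01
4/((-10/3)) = -6/5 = -1.20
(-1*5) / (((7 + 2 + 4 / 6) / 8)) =-120 / 29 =-4.14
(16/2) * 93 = 744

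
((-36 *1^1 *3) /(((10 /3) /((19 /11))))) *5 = -3078 /11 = -279.82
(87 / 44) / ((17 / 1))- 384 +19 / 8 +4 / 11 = -570193 / 1496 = -381.15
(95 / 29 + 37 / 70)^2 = 59644729 / 4120900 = 14.47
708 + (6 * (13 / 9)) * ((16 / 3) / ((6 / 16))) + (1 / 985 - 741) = 2400472 / 26595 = 90.26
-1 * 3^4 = -81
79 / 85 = 0.93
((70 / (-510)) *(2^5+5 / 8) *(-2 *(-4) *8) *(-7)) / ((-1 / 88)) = -3001152 / 17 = -176538.35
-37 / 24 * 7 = -259 / 24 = -10.79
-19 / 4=-4.75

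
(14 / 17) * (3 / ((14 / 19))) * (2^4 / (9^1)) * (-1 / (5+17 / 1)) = -0.27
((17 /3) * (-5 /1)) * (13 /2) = -1105 /6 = -184.17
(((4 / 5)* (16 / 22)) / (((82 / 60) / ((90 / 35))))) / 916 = 864 / 722953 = 0.00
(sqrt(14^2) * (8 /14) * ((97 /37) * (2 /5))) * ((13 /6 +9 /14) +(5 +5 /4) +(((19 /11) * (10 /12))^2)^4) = 6719384514536913511 /29140786569953520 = 230.58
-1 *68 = -68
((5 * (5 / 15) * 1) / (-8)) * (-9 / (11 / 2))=15 / 44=0.34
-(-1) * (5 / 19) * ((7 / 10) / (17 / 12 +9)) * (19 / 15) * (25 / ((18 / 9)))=0.28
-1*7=-7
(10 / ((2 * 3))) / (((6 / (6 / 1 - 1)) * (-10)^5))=-1 / 72000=-0.00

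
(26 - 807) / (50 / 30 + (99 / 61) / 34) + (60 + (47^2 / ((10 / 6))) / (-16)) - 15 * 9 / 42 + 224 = -1538806303 / 5973520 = -257.60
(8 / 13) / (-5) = -8 / 65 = -0.12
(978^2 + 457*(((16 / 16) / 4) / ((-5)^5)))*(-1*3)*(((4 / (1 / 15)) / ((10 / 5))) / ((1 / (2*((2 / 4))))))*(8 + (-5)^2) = -3550946714271 / 1250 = -2840757371.42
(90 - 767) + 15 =-662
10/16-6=-5.38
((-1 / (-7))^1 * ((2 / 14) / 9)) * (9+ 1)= 10 / 441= 0.02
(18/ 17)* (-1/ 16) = -9/ 136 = -0.07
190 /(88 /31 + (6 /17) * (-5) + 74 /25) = 1251625 /26574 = 47.10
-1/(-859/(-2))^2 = -4/737881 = -0.00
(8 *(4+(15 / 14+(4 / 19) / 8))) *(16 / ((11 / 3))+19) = 1393968 / 1463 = 952.81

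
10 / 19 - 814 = -813.47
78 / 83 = 0.94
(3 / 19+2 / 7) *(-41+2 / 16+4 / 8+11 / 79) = -1500311 / 84056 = -17.85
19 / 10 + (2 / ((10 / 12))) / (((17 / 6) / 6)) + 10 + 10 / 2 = 3737 / 170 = 21.98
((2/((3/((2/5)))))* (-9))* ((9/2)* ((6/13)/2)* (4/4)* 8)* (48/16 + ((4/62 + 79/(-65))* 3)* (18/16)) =2308986/130975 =17.63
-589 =-589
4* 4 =16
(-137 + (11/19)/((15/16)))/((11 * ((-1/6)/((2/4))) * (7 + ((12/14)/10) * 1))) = 272083/51832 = 5.25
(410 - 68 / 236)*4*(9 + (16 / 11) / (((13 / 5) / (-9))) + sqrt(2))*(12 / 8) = 145038*sqrt(2) / 59 + 82236546 / 8437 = 13223.65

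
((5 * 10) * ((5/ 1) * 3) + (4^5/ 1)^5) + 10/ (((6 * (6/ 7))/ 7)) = 20266198323180977/ 18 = 1125899906843387.61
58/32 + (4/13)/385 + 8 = 785849/80080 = 9.81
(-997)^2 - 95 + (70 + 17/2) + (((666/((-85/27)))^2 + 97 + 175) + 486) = 15020849373/14450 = 1039505.15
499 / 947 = 0.53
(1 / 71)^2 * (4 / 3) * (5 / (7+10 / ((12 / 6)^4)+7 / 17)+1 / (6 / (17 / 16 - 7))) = -38555 / 396706536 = -0.00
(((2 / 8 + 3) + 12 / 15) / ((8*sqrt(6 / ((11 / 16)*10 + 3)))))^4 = 29850509529 / 167772160000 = 0.18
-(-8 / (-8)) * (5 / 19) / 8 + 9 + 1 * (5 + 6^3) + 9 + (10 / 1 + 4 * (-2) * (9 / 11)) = 405329 / 1672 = 242.42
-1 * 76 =-76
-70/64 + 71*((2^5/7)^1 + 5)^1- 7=150411/224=671.48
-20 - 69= -89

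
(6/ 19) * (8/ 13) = 0.19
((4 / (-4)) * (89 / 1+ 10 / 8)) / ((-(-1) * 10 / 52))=-4693 / 10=-469.30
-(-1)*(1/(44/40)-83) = -82.09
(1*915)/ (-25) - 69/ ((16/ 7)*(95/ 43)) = -76401/ 1520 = -50.26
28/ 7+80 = 84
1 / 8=0.12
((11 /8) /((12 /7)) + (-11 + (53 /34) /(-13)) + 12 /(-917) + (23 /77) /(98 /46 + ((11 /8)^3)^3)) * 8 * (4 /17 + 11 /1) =-8546918826996527629921 /9217950969528641340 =-927.20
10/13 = 0.77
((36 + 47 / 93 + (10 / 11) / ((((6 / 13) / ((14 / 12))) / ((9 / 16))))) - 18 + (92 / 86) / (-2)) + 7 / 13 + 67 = 1588418693 / 18299424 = 86.80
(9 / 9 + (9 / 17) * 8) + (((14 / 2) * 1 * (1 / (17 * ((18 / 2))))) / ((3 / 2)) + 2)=3335 / 459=7.27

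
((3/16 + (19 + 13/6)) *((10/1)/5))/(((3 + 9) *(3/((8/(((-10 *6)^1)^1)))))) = -205/1296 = -0.16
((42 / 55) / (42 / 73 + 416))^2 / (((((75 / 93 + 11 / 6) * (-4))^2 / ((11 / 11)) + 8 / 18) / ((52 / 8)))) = 264236956893 / 1354187958784210000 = 0.00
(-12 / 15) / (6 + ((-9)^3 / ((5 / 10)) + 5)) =4 / 7235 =0.00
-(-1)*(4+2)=6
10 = 10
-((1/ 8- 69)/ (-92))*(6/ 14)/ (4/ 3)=-4959/ 20608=-0.24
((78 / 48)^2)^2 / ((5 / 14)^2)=1399489 / 25600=54.67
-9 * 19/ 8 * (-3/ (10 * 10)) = 513/ 800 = 0.64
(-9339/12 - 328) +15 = -4365/4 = -1091.25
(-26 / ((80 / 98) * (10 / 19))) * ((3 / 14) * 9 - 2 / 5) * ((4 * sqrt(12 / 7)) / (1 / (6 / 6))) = -26429 * sqrt(21) / 250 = -484.45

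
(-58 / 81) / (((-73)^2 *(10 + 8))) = -29 / 3884841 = -0.00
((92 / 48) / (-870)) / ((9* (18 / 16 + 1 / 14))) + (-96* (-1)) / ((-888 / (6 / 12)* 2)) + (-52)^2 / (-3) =-26243883512 / 29115855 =-901.36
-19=-19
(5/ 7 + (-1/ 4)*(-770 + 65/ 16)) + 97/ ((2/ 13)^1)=368569/ 448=822.70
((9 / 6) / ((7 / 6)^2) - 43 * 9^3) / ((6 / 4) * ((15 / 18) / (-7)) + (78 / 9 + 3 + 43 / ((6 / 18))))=-223.12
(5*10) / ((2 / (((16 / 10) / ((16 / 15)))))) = 75 / 2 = 37.50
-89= -89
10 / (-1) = -10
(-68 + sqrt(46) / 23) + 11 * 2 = -46 + sqrt(46) / 23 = -45.71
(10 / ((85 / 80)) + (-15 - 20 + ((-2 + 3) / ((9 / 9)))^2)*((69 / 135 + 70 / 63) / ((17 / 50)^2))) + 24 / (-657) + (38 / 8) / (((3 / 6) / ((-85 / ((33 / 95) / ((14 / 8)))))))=-4458146269 / 982872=-4535.84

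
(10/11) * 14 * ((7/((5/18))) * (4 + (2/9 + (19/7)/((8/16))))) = 34048/11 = 3095.27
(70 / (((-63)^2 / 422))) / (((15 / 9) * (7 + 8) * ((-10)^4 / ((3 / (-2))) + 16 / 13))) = -0.00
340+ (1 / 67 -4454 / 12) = -12523 / 402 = -31.15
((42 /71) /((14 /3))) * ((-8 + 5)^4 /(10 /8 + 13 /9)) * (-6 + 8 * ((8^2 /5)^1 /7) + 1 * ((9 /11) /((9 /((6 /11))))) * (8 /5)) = 967826232 /29166445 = 33.18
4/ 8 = 1/ 2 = 0.50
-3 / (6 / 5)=-5 / 2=-2.50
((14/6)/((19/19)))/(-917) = -0.00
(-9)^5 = -59049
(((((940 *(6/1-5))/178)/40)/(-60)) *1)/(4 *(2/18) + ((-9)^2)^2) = -141/420457360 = -0.00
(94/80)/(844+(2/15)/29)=4089/2937136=0.00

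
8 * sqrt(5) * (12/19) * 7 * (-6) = -4032 * sqrt(5)/19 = -474.52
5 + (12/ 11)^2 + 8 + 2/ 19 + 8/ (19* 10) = 164809/ 11495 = 14.34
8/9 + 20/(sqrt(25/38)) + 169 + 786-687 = 4 * sqrt(38) + 2420/9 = 293.55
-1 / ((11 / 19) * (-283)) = 19 / 3113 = 0.01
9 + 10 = 19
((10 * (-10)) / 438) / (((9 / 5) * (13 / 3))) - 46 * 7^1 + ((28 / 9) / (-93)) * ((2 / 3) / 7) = -767383700 / 2382939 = -322.03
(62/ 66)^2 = 961/ 1089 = 0.88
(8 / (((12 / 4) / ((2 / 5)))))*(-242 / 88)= -44 / 15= -2.93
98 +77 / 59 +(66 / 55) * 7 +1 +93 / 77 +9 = 2701106 / 22715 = 118.91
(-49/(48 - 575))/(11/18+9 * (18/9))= 882/176545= 0.00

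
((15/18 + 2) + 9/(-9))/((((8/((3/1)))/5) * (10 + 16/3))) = 165/736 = 0.22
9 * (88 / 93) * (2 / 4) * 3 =396 / 31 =12.77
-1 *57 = -57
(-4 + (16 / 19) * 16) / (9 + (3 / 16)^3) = 81920 / 77881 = 1.05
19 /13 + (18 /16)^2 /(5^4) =761053 /520000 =1.46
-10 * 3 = -30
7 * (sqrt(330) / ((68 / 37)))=259 * sqrt(330) / 68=69.19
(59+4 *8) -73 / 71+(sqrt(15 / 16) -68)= sqrt(15) / 4+1560 / 71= 22.94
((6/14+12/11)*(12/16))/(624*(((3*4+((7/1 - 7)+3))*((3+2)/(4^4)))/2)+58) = 2808/368137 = 0.01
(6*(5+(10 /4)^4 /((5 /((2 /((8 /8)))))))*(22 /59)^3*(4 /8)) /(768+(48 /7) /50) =12810875 /3067540744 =0.00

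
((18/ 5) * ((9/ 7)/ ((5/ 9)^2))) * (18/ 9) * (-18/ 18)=-26244/ 875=-29.99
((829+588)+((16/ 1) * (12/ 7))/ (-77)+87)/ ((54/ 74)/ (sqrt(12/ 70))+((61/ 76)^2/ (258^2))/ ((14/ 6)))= -529105393527295469568/ 263524993334965619819947+2216351561534619143307264 * sqrt(210)/ 37646427619280802831421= 853.15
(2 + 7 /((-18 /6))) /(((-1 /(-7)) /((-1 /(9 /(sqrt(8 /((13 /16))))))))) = 56 * sqrt(26) /351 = 0.81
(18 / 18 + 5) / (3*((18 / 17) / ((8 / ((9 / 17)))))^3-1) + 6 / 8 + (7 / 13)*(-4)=-594633314581 / 80246924836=-7.41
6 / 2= 3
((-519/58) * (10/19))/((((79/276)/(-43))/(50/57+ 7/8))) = 2050597545/1654102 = 1239.70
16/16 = 1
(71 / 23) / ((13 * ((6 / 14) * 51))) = 497 / 45747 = 0.01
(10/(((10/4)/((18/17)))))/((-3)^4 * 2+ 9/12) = 96/3689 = 0.03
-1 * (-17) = 17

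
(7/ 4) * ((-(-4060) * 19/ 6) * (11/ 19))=78155/ 6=13025.83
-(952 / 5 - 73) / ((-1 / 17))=9979 / 5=1995.80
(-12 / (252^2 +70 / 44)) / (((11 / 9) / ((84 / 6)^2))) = -6048 / 199589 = -0.03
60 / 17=3.53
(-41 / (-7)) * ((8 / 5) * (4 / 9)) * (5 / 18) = 1.16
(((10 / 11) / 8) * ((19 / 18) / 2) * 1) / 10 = 19 / 3168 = 0.01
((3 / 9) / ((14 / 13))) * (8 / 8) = 13 / 42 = 0.31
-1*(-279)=279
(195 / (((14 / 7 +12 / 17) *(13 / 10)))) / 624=425 / 4784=0.09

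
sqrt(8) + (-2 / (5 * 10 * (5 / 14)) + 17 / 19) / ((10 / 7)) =13013 / 23750 + 2 * sqrt(2) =3.38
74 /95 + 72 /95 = 1.54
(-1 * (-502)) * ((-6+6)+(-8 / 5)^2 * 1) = 32128 / 25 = 1285.12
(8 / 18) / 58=0.01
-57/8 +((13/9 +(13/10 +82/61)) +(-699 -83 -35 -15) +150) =-15043397/21960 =-685.04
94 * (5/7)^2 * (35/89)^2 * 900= 52875000/7921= 6675.29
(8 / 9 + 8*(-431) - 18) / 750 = -15593 / 3375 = -4.62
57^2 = 3249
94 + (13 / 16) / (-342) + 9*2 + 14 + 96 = 1214771 / 5472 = 222.00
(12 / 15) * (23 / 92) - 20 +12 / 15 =-19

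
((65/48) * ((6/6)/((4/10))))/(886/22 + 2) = 715/8928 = 0.08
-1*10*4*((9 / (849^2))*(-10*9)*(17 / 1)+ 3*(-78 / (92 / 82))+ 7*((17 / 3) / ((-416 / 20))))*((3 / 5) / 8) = 120973320341 / 191572888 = 631.47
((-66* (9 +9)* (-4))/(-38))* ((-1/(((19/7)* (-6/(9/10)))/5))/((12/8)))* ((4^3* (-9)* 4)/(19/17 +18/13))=604910592/28519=21210.79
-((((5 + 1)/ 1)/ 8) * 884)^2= -439569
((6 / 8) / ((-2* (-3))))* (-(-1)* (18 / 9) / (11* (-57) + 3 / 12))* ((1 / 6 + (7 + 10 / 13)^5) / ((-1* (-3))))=-63060974299 / 16754967918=-3.76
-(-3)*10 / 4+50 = 115 / 2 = 57.50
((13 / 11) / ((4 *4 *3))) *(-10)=-65 / 264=-0.25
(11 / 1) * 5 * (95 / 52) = 5225 / 52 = 100.48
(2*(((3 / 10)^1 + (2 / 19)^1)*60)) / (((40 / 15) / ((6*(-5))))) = -10395 / 19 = -547.11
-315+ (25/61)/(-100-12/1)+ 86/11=-23085603/75152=-307.19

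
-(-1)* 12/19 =12/19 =0.63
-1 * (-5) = 5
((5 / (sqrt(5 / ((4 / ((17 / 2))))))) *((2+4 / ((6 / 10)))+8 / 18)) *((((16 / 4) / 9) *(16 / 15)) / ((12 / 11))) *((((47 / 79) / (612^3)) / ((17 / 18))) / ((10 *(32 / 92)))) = 487531 *sqrt(170) / 1324689948689400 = 0.00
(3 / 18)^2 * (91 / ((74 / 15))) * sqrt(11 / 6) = 455 * sqrt(66) / 5328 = 0.69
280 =280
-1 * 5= -5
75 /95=15 /19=0.79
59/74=0.80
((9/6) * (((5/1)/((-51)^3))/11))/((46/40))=-50/11186901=-0.00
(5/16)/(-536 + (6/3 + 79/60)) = -75/127844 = -0.00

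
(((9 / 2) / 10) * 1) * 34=153 / 10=15.30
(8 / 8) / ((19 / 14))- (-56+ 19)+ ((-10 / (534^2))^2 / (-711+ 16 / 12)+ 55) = 25419403063311869 / 274102530194628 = 92.74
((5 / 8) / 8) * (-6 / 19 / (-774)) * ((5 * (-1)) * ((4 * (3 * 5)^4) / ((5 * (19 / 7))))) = -2.38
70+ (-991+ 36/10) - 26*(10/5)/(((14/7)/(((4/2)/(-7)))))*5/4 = -908.11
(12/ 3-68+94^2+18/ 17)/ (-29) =-149142/ 493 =-302.52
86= 86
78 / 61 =1.28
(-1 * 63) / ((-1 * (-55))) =-63 / 55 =-1.15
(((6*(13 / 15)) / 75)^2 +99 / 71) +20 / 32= 161680843 / 79875000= 2.02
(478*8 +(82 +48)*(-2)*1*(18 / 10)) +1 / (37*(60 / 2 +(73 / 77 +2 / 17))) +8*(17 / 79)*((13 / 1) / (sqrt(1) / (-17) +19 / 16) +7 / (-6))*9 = 128316862746457 / 36491185065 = 3516.38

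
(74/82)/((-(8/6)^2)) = -333/656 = -0.51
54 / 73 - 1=-19 / 73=-0.26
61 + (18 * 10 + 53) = 294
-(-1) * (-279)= -279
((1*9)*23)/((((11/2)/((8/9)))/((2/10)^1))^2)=5888/27225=0.22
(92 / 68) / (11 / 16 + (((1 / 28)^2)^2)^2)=8689445961728 / 4415560855569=1.97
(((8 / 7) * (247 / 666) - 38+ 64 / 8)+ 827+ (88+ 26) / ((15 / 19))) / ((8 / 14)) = 10976957 / 6660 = 1648.19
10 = 10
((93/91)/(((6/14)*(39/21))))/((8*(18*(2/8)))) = 217/6084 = 0.04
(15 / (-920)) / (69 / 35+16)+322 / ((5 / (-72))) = -2683223949 / 578680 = -4636.80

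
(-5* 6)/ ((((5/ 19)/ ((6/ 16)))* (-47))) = 0.91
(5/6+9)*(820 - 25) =7817.50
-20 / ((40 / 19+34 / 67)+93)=-5092 / 24343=-0.21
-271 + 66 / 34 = -4574 / 17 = -269.06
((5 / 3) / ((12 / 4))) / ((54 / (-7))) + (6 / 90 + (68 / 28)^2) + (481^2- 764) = 230602.89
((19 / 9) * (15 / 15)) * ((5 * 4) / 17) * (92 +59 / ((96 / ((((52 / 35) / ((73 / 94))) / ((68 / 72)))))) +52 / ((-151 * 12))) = 139393705238 / 602087283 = 231.52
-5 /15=-1 /3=-0.33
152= 152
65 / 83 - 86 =-7073 / 83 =-85.22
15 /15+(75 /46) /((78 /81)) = 3221 /1196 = 2.69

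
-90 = -90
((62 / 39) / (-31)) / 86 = -1 / 1677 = -0.00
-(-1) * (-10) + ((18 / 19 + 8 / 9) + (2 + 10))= 656 / 171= 3.84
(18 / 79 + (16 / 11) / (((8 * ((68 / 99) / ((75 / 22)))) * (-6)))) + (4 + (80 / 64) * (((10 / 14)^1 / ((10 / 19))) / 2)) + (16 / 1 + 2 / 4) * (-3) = -73751631 / 1654576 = -44.57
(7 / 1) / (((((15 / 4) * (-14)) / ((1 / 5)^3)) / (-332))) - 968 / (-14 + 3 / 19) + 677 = 368505257 / 493125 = 747.29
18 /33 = 6 /11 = 0.55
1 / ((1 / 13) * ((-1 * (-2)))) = 13 / 2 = 6.50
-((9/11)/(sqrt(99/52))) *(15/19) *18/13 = -1620 *sqrt(143)/29887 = -0.65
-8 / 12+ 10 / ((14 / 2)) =0.76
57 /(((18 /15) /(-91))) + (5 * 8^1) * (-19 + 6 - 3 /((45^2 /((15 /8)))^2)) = -47069101 /9720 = -4842.50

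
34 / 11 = 3.09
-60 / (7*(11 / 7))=-60 / 11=-5.45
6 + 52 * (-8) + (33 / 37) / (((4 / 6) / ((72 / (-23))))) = -352474 / 851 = -414.19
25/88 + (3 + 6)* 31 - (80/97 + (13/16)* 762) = -340.67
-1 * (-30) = 30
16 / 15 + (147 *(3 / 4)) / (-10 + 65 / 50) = -10097 / 870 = -11.61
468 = 468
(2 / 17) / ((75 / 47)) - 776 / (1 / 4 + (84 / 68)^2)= -1143553418 / 2617575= -436.88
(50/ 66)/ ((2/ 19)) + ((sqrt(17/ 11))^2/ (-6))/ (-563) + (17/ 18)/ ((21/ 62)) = 11688134/ 1170477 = 9.99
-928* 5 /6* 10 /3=-23200 /9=-2577.78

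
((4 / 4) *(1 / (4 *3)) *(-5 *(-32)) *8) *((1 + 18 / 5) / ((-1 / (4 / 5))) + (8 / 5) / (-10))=-409.60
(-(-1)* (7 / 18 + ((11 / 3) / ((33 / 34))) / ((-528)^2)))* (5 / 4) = 0.49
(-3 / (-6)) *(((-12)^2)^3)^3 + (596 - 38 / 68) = 452596665775049166613 / 34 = 13311666640442622547.44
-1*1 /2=-1 /2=-0.50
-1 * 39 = -39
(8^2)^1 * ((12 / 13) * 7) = 5376 / 13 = 413.54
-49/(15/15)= -49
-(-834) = 834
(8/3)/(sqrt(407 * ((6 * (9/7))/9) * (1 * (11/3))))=4 * sqrt(518)/1221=0.07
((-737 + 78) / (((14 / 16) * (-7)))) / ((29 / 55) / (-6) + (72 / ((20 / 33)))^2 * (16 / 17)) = 147879600 / 18257025199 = 0.01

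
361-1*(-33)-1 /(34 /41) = 392.79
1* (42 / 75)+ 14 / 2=189 / 25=7.56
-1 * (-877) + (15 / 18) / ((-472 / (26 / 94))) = 116732143 / 133104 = 877.00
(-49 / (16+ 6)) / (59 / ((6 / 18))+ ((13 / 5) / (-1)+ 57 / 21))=-1715 / 136378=-0.01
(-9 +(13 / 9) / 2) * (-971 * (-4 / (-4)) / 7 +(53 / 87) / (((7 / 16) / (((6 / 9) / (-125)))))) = 4720405079 / 4110750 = 1148.31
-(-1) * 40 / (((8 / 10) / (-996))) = -49800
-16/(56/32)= -9.14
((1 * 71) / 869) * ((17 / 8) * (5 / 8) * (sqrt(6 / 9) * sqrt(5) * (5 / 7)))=30175 * sqrt(30) / 1167936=0.14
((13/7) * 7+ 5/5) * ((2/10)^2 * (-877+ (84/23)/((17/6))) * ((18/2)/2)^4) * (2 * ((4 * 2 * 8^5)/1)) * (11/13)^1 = -11336480744472576/127075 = -89210944280.72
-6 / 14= -3 / 7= -0.43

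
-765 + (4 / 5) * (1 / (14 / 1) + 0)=-26773 / 35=-764.94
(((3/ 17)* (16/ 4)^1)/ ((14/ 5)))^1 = 30/ 119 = 0.25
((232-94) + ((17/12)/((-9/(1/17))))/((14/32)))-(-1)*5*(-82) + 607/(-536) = -27671555/101304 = -273.15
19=19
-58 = -58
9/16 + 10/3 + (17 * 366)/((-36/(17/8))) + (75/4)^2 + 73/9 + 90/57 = -5807/2736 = -2.12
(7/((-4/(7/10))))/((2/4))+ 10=151/20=7.55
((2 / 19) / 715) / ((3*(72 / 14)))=7 / 733590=0.00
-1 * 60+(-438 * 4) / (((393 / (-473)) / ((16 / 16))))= 268372 / 131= 2048.64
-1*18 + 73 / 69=-1169 / 69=-16.94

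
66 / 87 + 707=20525 / 29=707.76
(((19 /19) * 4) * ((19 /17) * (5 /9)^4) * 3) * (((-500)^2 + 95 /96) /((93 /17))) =285001128125 /4881384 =58385.31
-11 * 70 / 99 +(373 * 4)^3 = 29891587322 / 9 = 3321287480.22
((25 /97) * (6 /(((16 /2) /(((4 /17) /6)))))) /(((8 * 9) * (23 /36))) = 25 /151708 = 0.00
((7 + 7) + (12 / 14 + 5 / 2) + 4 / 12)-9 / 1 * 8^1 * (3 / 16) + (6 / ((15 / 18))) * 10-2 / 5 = 7958 / 105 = 75.79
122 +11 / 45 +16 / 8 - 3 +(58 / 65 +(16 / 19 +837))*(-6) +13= -54443071 / 11115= -4898.16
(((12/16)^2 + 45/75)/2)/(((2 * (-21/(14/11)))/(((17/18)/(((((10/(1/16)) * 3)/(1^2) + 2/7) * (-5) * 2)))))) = 3689/1065081600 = 0.00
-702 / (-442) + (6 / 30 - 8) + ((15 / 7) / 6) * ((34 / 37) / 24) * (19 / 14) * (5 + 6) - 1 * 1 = -51835687 / 7397040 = -7.01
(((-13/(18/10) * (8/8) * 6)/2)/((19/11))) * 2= -1430/57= -25.09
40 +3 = 43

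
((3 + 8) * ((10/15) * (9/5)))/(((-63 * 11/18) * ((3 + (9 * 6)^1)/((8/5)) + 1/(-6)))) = -288/29785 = -0.01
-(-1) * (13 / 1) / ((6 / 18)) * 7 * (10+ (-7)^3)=-90909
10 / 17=0.59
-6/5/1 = -1.20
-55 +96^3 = 884681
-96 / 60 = -8 / 5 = -1.60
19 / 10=1.90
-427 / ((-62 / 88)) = 18788 / 31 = 606.06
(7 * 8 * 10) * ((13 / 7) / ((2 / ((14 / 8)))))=910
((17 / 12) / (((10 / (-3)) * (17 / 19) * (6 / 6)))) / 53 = -19 / 2120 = -0.01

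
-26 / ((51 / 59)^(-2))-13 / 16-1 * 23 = -2408277 / 55696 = -43.24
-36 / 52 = -0.69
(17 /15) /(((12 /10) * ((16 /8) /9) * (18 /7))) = 119 /72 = 1.65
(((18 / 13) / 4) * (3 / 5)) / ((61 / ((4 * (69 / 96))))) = 621 / 63440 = 0.01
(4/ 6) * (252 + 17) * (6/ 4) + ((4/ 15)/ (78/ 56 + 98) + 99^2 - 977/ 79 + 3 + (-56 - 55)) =32812455493/ 3297855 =9949.64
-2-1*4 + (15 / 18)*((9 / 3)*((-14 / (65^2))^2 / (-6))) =-64262299 / 10710375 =-6.00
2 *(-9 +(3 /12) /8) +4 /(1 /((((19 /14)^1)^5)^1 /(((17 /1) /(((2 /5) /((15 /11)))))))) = -6041153119 /342862800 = -17.62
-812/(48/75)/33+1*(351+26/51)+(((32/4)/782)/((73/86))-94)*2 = 157095685/1255892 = 125.09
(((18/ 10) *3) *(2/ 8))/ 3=9/ 20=0.45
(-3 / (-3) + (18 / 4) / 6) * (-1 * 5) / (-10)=7 / 8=0.88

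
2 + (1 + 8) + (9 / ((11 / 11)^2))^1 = 20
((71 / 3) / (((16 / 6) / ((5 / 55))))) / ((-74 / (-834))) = 9.09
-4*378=-1512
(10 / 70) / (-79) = -1 / 553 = -0.00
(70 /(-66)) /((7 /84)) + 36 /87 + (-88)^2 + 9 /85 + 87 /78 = 5451622661 /704990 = 7732.91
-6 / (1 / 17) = -102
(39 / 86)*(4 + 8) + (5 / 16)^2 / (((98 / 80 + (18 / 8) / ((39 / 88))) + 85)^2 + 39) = 2119680558619 / 389513114188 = 5.44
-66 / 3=-22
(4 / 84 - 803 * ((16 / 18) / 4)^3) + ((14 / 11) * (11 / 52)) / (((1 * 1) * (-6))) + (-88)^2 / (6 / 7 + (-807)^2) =-272876388605 / 31017728196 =-8.80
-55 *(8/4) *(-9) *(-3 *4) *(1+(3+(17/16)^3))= -61769.62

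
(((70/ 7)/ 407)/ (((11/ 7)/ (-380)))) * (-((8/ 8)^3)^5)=26600/ 4477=5.94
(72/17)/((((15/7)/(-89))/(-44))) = 657888/85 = 7739.86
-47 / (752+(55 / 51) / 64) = -153408 / 2454583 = -0.06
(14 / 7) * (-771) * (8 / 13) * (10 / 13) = -123360 / 169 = -729.94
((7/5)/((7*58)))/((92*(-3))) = -1/80040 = -0.00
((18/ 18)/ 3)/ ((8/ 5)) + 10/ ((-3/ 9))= -715/ 24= -29.79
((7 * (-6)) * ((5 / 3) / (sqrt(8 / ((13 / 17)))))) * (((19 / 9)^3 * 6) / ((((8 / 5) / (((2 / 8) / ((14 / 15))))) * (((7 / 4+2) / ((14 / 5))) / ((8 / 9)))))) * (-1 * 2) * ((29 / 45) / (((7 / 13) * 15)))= 5171686 * sqrt(442) / 5019165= 21.66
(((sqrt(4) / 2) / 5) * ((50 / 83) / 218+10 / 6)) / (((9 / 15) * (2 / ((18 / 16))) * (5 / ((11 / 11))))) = 0.06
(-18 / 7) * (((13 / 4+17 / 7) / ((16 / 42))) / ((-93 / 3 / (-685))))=-2940705 / 3472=-846.98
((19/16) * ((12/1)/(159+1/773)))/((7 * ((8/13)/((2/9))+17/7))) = 572793/232541936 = 0.00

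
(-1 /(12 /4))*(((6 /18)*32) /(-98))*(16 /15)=0.04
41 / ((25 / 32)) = 1312 / 25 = 52.48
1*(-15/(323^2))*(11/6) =-55/208658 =-0.00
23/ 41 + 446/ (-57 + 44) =-17987/ 533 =-33.75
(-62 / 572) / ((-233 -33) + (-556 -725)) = 31 / 442442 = 0.00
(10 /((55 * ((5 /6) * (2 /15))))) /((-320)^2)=9 /563200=0.00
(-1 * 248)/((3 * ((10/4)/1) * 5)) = -496/75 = -6.61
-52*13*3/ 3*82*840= -46562880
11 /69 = 0.16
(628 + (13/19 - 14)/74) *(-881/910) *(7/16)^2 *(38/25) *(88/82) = -11976147491/63107200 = -189.77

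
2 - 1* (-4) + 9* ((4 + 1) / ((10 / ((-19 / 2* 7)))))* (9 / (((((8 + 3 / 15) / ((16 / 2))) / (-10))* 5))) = 215706 / 41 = 5261.12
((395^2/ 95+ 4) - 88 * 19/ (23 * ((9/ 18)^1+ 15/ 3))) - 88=675231/ 437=1545.15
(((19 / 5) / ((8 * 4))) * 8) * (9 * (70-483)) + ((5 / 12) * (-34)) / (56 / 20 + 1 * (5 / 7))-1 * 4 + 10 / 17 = -443951869 / 125460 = -3538.59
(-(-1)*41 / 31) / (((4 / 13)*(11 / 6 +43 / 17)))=27183 / 27590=0.99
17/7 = 2.43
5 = 5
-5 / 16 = -0.31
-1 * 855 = -855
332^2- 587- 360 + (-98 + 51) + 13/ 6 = 655393/ 6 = 109232.17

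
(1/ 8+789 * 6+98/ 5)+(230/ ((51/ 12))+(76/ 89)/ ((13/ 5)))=3782876681/ 786760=4808.17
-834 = -834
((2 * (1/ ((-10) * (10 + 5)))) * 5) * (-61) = 61/ 15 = 4.07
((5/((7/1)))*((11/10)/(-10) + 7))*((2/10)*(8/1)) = 1378/175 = 7.87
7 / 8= 0.88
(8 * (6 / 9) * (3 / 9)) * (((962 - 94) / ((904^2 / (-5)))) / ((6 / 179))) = -194215 / 689526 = -0.28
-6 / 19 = -0.32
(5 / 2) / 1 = 5 / 2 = 2.50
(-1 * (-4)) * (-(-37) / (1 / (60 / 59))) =8880 / 59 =150.51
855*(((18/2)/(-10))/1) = -1539/2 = -769.50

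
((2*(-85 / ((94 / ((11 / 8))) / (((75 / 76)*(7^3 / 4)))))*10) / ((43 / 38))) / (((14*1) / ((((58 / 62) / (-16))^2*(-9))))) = 130040150625 / 31820693504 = 4.09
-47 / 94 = -0.50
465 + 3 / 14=6513 / 14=465.21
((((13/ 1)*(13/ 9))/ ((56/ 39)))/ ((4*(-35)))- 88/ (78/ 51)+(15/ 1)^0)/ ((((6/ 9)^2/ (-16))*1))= 51947283/ 25480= 2038.75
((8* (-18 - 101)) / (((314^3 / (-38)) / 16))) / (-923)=-72352 / 3571911239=-0.00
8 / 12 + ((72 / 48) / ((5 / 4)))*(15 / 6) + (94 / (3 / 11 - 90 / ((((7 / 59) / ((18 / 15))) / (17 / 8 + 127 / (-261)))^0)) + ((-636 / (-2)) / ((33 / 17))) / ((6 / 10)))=21225 / 77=275.65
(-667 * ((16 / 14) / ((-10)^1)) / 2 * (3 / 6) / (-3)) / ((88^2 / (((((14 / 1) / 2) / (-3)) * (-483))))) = -107387 / 116160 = -0.92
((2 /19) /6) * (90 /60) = 1 /38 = 0.03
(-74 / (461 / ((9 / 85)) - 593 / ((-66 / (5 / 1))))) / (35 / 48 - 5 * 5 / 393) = -0.03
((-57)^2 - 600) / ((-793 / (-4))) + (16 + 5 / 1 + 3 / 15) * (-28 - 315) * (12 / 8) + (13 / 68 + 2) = -2936659763 / 269620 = -10891.85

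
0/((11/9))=0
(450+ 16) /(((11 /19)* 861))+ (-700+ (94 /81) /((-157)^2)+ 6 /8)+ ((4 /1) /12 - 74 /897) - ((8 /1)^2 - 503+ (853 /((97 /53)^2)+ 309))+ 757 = -65.72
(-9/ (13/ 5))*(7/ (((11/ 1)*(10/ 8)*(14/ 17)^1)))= -306/ 143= -2.14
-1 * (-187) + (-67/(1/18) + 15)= -1004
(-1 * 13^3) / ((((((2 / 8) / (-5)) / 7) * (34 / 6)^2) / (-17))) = -2768220 / 17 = -162836.47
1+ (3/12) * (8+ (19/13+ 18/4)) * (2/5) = 623/260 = 2.40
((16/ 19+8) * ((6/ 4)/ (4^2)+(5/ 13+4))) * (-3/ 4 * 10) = -586845/ 1976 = -296.99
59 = 59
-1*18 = -18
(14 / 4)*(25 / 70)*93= 465 / 4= 116.25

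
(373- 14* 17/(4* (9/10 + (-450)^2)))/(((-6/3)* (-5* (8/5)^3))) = 1348799575/148114944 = 9.11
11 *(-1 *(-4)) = 44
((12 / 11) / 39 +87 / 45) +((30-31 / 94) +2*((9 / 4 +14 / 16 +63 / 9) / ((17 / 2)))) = 58294843 / 1713855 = 34.01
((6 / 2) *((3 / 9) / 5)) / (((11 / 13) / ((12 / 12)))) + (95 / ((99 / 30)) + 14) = 7099 / 165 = 43.02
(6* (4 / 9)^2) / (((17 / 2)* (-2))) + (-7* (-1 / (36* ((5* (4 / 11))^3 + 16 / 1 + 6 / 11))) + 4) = 12771407 / 3242376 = 3.94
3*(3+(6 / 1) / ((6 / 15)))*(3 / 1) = 162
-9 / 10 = -0.90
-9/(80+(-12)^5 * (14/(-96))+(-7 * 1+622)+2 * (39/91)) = -63/258887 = -0.00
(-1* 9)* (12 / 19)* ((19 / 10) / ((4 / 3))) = -81 / 10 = -8.10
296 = 296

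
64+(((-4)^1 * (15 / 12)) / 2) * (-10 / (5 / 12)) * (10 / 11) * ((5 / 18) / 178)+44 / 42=1339064 / 20559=65.13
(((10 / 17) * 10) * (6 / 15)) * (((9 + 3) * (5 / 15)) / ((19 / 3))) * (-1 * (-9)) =4320 / 323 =13.37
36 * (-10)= -360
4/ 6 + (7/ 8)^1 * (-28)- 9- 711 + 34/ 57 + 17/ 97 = -2738925/ 3686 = -743.06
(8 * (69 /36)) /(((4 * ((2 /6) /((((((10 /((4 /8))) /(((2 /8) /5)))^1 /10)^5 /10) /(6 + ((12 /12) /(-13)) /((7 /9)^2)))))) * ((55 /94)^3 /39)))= 3903998305.33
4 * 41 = 164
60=60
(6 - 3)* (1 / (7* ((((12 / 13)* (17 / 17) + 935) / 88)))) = 3432 / 85169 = 0.04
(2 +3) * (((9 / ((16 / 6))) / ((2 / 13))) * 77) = 135135 / 16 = 8445.94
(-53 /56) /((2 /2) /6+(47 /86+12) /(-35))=34185 /6928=4.93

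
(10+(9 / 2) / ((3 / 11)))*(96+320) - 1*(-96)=11120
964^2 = 929296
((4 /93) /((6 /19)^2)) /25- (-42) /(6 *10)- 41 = -40.28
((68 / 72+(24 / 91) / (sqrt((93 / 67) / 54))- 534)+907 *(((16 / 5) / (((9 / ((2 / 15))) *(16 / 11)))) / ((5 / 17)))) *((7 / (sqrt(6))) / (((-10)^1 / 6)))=sqrt(6) *(8236442669- 486000 *sqrt(4154)) / 27202500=738.84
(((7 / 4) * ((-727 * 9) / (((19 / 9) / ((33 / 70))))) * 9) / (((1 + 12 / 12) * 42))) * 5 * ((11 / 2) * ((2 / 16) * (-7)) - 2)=635449617 / 68096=9331.67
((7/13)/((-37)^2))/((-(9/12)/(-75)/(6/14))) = 300/17797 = 0.02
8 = 8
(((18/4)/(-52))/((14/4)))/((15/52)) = -3/35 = -0.09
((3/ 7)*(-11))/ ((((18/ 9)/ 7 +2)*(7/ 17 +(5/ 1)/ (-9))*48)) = 153/ 512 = 0.30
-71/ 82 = -0.87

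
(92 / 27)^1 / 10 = 46 / 135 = 0.34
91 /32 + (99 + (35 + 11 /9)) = 39763 /288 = 138.07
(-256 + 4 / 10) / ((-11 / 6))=7668 / 55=139.42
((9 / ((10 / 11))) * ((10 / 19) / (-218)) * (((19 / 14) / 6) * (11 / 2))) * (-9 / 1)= 3267 / 12208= 0.27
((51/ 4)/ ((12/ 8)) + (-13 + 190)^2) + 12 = 62699/ 2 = 31349.50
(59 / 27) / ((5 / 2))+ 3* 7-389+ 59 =-41597 / 135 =-308.13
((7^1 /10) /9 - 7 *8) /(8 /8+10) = -5033 /990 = -5.08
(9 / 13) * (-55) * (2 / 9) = -110 / 13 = -8.46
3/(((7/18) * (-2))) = -27/7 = -3.86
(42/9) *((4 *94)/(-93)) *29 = -152656/279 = -547.15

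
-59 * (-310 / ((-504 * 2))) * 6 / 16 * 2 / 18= -9145 / 12096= -0.76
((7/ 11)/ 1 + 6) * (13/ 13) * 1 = 73/ 11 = 6.64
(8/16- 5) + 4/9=-73/18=-4.06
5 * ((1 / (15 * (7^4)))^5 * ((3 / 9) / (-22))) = -1 / 799817729300688295023750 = -0.00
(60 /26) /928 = 15 /6032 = 0.00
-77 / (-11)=7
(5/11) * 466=2330/11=211.82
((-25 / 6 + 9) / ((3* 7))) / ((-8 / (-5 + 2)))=29 / 336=0.09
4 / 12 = 1 / 3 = 0.33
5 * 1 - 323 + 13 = -305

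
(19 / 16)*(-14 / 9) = -133 / 72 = -1.85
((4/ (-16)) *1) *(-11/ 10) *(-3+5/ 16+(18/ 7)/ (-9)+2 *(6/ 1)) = 11121/ 4480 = 2.48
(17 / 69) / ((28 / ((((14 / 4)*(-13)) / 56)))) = -221 / 30912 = -0.01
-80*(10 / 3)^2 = -8000 / 9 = -888.89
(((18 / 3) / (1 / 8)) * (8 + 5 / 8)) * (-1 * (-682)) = 282348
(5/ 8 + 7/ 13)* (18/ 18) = 121/ 104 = 1.16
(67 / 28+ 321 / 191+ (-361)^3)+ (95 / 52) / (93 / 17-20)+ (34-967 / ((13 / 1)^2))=-10630150668065 / 225953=-47045848.77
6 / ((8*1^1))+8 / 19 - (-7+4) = 317 / 76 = 4.17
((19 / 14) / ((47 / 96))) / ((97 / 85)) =77520 / 31913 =2.43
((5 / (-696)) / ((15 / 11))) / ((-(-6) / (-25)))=275 / 12528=0.02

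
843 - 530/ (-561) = 473453/ 561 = 843.94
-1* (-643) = 643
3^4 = 81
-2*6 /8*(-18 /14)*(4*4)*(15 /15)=216 /7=30.86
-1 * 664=-664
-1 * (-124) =124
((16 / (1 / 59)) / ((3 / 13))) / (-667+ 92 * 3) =-12272 / 1173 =-10.46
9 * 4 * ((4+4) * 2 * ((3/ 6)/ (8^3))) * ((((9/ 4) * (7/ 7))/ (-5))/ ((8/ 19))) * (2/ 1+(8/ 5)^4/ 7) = -9884997/ 5600000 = -1.77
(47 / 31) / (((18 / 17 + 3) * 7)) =799 / 14973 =0.05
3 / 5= 0.60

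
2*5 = 10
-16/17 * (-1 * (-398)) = -6368/17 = -374.59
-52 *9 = -468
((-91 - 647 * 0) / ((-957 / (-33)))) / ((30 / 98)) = -4459 / 435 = -10.25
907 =907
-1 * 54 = -54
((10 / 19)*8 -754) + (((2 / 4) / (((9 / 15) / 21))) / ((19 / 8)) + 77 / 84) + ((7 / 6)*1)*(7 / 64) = -5409085 / 7296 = -741.38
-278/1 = -278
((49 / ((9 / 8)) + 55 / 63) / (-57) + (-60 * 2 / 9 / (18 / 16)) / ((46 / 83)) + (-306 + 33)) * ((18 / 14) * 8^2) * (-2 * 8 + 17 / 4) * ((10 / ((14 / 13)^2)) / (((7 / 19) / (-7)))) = -7745538926320 / 165669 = -46753097.60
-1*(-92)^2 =-8464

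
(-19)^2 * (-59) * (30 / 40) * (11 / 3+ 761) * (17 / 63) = -415309201 / 126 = -3296104.77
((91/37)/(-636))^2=8281/553755024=0.00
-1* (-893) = 893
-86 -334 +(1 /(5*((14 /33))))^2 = -2056911 /4900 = -419.78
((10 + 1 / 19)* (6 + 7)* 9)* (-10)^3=-22347000 / 19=-1176157.89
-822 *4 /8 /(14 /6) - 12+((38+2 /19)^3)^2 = 1008159879834641155 /329321167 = 3061327302.52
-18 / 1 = -18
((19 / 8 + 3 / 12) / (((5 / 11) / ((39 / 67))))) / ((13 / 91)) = 63063 / 2680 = 23.53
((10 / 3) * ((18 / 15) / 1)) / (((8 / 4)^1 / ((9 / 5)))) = 18 / 5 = 3.60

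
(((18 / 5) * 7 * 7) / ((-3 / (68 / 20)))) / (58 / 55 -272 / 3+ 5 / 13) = 2144142 / 956965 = 2.24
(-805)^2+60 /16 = 2592115 /4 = 648028.75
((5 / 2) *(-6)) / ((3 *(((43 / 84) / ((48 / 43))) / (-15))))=302400 / 1849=163.55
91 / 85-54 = -4499 / 85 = -52.93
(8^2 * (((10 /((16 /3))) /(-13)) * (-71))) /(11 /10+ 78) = 85200 /10283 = 8.29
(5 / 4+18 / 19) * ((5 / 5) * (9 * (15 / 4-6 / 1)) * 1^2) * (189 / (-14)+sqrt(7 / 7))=338175 / 608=556.21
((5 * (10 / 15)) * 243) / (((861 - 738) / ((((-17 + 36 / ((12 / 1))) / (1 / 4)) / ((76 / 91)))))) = -343980 / 779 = -441.57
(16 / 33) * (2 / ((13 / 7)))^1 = 224 / 429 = 0.52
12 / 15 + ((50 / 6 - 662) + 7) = -9688 / 15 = -645.87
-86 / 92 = -43 / 46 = -0.93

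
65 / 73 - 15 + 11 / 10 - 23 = -26287 / 730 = -36.01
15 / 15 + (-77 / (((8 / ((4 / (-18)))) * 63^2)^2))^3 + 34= 868311438931640640660605520589 / 24808898255189732590303014912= 35.00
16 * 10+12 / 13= 2092 / 13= 160.92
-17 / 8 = -2.12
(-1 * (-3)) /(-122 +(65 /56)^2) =-9408 /378367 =-0.02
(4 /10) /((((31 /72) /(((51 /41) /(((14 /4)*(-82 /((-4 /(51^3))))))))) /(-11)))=-704 /527102765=-0.00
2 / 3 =0.67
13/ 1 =13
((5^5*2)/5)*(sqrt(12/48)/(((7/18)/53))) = 596250/7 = 85178.57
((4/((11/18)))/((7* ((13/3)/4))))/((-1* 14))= -432/7007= -0.06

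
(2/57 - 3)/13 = -13/57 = -0.23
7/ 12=0.58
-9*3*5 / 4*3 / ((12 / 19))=-2565 / 16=-160.31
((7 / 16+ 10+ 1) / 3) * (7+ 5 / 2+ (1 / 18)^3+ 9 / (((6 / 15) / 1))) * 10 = 56920625 / 46656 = 1220.01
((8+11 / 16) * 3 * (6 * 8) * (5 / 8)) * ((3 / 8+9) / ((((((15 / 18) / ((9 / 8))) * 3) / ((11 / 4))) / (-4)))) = -9288675 / 256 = -36283.89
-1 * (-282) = 282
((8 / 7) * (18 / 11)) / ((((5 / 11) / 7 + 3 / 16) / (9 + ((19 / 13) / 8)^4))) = 9477027225 / 142119536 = 66.68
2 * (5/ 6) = 5/ 3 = 1.67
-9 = -9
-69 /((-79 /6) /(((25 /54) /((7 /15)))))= 2875 /553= 5.20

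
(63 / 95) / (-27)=-7 / 285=-0.02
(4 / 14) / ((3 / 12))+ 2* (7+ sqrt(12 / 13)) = 4* sqrt(39) / 13+ 106 / 7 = 17.06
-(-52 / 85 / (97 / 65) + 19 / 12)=-23219 / 19788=-1.17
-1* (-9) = 9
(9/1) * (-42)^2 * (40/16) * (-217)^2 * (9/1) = 16820661690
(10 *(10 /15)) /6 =10 /9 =1.11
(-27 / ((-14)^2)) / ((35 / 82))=-1107 / 3430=-0.32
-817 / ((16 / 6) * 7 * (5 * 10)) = -2451 / 2800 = -0.88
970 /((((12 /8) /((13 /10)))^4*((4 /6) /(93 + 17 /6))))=78666.16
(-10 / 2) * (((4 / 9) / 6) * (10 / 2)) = -1.85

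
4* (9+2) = 44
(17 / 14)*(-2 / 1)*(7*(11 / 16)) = -187 / 16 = -11.69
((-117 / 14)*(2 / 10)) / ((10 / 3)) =-351 / 700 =-0.50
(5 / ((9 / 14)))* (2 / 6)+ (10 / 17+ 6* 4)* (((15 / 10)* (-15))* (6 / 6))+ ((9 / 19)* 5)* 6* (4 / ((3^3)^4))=-3500770315 / 6357609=-550.64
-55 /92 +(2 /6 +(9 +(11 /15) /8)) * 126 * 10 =1092491 /92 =11874.90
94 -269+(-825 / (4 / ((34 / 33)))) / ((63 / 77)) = -434.72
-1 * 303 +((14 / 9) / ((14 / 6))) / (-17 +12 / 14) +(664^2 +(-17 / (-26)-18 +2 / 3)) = 440576.28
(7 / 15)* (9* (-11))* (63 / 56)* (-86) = 89397 / 20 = 4469.85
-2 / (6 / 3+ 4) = -1 / 3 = -0.33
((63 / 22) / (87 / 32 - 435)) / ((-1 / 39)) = 4368 / 16907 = 0.26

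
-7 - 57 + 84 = 20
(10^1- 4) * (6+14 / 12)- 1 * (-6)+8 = 57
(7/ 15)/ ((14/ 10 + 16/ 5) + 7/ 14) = 14/ 153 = 0.09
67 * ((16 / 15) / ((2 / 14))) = 7504 / 15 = 500.27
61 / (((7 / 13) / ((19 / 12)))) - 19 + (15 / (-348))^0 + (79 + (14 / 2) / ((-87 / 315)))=523799 / 2436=215.02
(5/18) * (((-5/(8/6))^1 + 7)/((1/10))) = 325/36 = 9.03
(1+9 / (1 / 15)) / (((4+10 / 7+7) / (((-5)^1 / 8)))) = -595 / 87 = -6.84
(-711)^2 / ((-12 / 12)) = -505521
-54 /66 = -9 /11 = -0.82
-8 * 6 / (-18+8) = 4.80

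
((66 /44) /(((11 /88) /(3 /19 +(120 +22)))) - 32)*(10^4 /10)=31804000 /19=1673894.74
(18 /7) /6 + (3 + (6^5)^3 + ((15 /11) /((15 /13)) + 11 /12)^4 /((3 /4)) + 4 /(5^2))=18735435503509989078271 /39846945600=470184984605.44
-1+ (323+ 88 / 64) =2587 / 8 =323.38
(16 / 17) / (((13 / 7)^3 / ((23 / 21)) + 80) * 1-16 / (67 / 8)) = 1208144 / 107747037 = 0.01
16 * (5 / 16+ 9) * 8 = 1192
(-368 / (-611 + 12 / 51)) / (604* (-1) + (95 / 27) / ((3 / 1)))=-7344 / 7347703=-0.00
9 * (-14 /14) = -9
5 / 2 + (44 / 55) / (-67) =1667 / 670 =2.49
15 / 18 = 5 / 6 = 0.83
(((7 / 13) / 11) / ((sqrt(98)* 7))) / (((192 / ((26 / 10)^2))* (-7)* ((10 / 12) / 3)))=-39* sqrt(2) / 4312000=-0.00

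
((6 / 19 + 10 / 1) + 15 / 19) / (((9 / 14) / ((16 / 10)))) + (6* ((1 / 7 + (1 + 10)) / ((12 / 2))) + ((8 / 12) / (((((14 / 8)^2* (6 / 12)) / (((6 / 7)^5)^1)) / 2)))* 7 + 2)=43.60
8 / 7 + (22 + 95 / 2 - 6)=64.64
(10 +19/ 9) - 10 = 19/ 9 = 2.11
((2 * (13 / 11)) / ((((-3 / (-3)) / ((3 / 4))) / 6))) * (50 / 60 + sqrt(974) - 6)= -1209 / 22 + 117 * sqrt(974) / 11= 277.00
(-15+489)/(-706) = -237/353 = -0.67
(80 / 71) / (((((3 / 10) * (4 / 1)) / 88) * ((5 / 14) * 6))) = 24640 / 639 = 38.56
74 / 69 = 1.07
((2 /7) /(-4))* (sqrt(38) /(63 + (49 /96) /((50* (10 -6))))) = -9600* sqrt(38) /8467543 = -0.01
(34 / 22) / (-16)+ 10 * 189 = 332623 / 176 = 1889.90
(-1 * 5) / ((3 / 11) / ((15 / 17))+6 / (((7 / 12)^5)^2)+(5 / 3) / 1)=-233042080425 / 61390277512934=-0.00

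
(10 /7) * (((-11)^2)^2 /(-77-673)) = -14641 /525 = -27.89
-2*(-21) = 42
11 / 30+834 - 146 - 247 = 13241 / 30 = 441.37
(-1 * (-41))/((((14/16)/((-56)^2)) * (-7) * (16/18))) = -23616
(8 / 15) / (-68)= -2 / 255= -0.01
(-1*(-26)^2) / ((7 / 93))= -62868 / 7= -8981.14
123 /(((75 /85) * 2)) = 697 /10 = 69.70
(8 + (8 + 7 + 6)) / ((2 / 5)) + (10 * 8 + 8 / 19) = 5811 / 38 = 152.92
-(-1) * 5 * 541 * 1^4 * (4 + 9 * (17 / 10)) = 104413 / 2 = 52206.50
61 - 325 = -264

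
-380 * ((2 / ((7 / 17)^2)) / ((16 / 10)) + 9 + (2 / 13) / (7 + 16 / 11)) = -368979335 / 59241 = -6228.45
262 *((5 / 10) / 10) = 131 / 10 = 13.10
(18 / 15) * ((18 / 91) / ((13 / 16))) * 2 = 3456 / 5915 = 0.58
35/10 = 7/2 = 3.50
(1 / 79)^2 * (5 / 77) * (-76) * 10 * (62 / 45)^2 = -584288 / 38925117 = -0.02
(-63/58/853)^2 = 3969/2447676676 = 0.00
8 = 8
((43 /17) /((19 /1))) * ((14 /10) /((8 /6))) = 0.14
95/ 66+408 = 27023/ 66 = 409.44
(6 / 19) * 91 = 546 / 19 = 28.74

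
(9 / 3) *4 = 12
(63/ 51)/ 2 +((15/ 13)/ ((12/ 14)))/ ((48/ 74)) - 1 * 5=-24473/ 10608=-2.31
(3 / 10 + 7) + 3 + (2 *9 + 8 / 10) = 291 / 10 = 29.10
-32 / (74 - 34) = -4 / 5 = -0.80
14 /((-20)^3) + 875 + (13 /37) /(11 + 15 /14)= 1683552633 /1924000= 875.03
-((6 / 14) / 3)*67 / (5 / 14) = -26.80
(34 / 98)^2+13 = 31502 / 2401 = 13.12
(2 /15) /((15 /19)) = 38 /225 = 0.17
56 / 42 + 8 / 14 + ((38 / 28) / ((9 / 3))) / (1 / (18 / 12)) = 31 / 12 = 2.58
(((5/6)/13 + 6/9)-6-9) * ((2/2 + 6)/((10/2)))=-2597/130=-19.98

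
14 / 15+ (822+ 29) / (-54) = -4003 / 270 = -14.83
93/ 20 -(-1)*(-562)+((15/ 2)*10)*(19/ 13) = -116411/ 260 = -447.73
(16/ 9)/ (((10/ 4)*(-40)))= -4/ 225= -0.02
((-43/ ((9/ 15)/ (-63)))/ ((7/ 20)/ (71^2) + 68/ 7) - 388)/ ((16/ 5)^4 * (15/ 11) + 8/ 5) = 90468504500/ 170373709459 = 0.53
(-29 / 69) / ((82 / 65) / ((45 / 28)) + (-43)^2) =-28275 / 124444283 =-0.00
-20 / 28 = -5 / 7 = -0.71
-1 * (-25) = 25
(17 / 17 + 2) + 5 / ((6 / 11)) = 73 / 6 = 12.17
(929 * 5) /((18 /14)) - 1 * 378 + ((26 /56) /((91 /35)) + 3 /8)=1630607 /504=3235.33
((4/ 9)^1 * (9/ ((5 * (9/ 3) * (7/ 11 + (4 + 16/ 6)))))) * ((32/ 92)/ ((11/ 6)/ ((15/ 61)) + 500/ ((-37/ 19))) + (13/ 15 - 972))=-12238265234492/ 345123670425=-35.46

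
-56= -56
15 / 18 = 0.83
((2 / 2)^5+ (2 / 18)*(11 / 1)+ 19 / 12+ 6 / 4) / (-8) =-191 / 288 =-0.66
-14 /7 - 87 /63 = -3.38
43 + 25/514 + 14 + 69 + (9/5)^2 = 1661359/12850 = 129.29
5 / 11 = 0.45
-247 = -247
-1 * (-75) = 75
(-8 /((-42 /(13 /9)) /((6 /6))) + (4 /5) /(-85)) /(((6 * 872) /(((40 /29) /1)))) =0.00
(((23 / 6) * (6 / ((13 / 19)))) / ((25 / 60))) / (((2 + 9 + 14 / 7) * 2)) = 2622 / 845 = 3.10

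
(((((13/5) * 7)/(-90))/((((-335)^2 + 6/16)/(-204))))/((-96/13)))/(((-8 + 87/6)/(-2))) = 3094/202005675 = 0.00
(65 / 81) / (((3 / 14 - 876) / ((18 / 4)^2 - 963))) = 190645 / 220698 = 0.86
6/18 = 1/3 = 0.33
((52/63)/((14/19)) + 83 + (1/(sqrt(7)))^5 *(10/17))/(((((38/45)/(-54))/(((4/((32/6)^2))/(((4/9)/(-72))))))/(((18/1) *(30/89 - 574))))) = -104850233142345/82859 - 254374234650 *sqrt(7)/9860221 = -1265473740.89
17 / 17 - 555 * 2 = -1109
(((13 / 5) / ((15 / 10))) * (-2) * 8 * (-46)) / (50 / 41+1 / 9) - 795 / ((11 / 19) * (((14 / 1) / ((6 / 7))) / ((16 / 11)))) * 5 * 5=-30544076688 / 14555695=-2098.43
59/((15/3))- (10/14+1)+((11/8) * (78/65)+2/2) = 12.74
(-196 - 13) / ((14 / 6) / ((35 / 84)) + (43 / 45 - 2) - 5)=1881 / 4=470.25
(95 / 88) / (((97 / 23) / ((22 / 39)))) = 2185 / 15132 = 0.14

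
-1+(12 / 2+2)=7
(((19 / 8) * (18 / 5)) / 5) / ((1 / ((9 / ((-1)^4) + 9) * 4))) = 3078 / 25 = 123.12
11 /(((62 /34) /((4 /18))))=374 /279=1.34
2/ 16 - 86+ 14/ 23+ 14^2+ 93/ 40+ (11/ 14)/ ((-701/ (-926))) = 257541129/ 2257220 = 114.10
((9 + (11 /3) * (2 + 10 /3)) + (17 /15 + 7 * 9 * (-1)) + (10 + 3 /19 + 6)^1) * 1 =-14666 /855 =-17.15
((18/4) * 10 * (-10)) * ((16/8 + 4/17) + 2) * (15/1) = -486000/17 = -28588.24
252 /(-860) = -63 /215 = -0.29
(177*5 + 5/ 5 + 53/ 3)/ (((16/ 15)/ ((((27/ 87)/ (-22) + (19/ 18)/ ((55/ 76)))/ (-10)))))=-112427881/ 918720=-122.37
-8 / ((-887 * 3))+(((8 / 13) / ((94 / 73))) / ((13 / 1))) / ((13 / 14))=11704240 / 274772199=0.04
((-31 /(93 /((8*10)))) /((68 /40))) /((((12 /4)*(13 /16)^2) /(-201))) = 1592.02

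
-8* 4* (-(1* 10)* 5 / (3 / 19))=10133.33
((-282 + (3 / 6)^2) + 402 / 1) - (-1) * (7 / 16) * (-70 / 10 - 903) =-2223 / 8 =-277.88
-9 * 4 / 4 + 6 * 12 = 63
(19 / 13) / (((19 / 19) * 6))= 19 / 78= 0.24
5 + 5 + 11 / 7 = 81 / 7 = 11.57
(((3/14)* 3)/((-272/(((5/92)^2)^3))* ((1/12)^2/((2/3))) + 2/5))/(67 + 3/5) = -2109375/24388810775333368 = -0.00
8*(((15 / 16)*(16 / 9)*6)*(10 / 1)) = 800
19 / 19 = 1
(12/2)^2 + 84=120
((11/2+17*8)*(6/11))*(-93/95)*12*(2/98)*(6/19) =-5684904/972895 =-5.84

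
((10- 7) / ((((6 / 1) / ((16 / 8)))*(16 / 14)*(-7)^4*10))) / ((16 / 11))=11 / 439040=0.00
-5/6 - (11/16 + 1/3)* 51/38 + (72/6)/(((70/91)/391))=55608257/9120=6097.40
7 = 7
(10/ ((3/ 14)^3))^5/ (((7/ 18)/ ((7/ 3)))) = 31113619111562444800000/ 4782969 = 6505084835708206.51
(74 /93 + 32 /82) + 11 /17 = 118817 /64821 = 1.83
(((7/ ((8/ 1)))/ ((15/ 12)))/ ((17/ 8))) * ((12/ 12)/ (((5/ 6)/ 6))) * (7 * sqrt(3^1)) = 7056 * sqrt(3)/ 425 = 28.76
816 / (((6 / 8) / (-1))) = -1088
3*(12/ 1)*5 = 180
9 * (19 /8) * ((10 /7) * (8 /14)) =855 /49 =17.45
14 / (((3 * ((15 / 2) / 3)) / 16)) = 448 / 15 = 29.87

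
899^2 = 808201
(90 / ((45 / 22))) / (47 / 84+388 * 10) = 0.01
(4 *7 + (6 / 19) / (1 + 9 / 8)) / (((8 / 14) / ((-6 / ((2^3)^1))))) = -47733 / 1292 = -36.95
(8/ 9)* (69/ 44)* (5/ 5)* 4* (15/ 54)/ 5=92/ 297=0.31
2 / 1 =2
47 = 47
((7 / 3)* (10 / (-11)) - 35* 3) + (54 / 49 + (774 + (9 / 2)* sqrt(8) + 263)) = 9* sqrt(2) + 1505396 / 1617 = 943.71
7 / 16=0.44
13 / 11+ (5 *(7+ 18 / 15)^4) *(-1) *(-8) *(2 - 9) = -1740667151 / 1375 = -1265939.75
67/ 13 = 5.15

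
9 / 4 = 2.25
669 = 669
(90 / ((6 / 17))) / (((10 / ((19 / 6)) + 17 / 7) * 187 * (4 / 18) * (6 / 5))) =29925 / 32692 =0.92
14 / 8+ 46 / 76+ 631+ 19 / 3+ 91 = 166597 / 228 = 730.69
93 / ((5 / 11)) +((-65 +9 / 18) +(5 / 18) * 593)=13717 / 45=304.82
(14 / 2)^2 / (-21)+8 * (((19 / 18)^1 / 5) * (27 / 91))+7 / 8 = -0.96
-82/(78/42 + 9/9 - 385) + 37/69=138581/184575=0.75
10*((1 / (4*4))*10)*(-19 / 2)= -475 / 8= -59.38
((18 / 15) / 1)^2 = 36 / 25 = 1.44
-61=-61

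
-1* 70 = -70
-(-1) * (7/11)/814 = 7/8954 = 0.00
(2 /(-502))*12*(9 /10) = -54 /1255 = -0.04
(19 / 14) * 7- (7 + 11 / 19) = 1.92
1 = 1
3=3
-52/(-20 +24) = -13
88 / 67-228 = -15188 / 67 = -226.69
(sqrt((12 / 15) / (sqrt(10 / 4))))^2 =4*sqrt(10) / 25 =0.51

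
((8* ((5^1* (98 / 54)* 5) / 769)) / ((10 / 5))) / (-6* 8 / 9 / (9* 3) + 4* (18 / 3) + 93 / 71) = 1043700 / 111059749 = 0.01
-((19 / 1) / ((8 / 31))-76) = 19 / 8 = 2.38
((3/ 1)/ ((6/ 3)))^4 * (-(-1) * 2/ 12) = 27/ 32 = 0.84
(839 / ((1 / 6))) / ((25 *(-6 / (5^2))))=-839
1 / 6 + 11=67 / 6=11.17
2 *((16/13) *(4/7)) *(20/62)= 1280/2821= 0.45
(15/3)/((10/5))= 5/2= 2.50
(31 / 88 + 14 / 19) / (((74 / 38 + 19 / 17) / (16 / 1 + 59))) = 51595 / 1936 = 26.65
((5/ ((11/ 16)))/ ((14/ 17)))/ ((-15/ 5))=-680/ 231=-2.94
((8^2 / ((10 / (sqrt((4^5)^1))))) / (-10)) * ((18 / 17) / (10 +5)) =-3072 / 2125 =-1.45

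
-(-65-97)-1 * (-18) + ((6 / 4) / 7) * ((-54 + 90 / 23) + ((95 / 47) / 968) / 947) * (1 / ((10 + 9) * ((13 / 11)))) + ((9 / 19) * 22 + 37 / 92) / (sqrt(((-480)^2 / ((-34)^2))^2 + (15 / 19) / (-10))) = 179.58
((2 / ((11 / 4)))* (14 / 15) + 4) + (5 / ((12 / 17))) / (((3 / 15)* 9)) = 51167 / 5940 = 8.61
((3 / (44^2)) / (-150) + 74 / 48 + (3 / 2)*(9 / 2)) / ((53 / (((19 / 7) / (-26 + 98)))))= 45750043 / 7757164800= 0.01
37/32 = 1.16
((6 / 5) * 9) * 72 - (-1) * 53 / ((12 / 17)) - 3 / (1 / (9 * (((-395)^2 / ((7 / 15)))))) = -3791049373 / 420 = -9026308.03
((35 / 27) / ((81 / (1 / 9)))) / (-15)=-7 / 59049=-0.00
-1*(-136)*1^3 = 136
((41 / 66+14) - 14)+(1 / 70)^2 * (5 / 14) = 281293 / 452760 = 0.62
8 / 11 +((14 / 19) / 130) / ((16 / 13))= 12237 / 16720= 0.73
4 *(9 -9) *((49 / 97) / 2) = 0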